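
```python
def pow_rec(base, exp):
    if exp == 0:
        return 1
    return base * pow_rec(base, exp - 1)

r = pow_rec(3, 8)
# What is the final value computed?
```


pow_rec(3, 8)
= 3 * pow_rec(3, 7)
= 3 * 3 * pow_rec(3, 6)
= 3 * 3 * 3 * pow_rec(3, 5)
= 3 * 3 * 3 * 3 * pow_rec(3, 4)
= 3 * 3 * 3 * 3 * 3 * pow_rec(3, 3)
= 3 * 3 * 3 * 3 * 3 * 3 * pow_rec(3, 2)
= 3 * 3 * 3 * 3 * 3 * 3 * 3 * pow_rec(3, 1)
= 3 * 3 * 3 * 3 * 3 * 3 * 3 * 3 * pow_rec(3, 0)
= 3 * 3 * 3 * 3 * 3 * 3 * 3 * 3 * 1
= 6561


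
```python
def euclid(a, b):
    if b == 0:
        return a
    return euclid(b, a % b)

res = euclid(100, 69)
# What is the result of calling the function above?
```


euclid(100, 69)
= euclid(69, 100 % 69) = euclid(69, 31)
= euclid(31, 69 % 31) = euclid(31, 7)
= euclid(7, 31 % 7) = euclid(7, 3)
= euclid(3, 7 % 3) = euclid(3, 1)
= euclid(1, 3 % 1) = euclid(1, 0)
b == 0, return a = 1


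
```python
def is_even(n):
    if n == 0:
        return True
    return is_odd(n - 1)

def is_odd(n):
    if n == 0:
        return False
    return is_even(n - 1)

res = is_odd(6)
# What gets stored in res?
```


is_odd(6)
= is_even(5)
= is_odd(4)
= is_even(3)
= is_odd(2)
= is_even(1)
= is_odd(0)
n == 0: return False
= False


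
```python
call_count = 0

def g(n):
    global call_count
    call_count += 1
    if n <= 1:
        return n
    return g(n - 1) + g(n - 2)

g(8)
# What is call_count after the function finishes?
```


g(8) calls g(7) and g(6); each non-base call branches into two more.
Let C(k) = total number of calls made by g(k), including the call to g(k) itself.
Base cases: C(0) = 1, C(1) = 1
Recurrence: C(k) = 1 + C(k-1) + C(k-2)
  C(2) = 1 + C(1) + C(0) = 1 + 1 + 1 = 3
  C(3) = 1 + C(2) + C(1) = 1 + 3 + 1 = 5
  C(4) = 1 + C(3) + C(2) = 1 + 5 + 3 = 9
  C(5) = 1 + C(4) + C(3) = 1 + 9 + 5 = 15
  C(6) = 1 + C(5) + C(4) = 1 + 15 + 9 = 25
  C(7) = 1 + C(6) + C(5) = 1 + 25 + 15 = 41
  C(8) = 1 + C(7) + C(6) = 1 + 41 + 25 = 67
Total calls = C(8) = 67


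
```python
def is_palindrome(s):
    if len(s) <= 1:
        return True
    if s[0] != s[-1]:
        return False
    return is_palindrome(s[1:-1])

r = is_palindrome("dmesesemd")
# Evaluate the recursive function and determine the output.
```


is_palindrome("dmesesemd")
"dmesesemd": s[0]='d' == s[-1]='d' -> is_palindrome("mesesem")
"mesesem": s[0]='m' == s[-1]='m' -> is_palindrome("esese")
"esese": s[0]='e' == s[-1]='e' -> is_palindrome("ses")
"ses": s[0]='s' == s[-1]='s' -> is_palindrome("e")
"e": len <= 1 -> True
= True


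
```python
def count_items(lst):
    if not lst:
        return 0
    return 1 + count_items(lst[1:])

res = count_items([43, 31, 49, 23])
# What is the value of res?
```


count_items([43, 31, 49, 23])
= 1 + count_items([31, 49, 23])
= 1 + 1 + count_items([49, 23])
= 1 + 1 + 1 + count_items([23])
= 1 + 1 + 1 + 1 + count_items([])
= 1 + 1 + 1 + 1 + 0
= 4


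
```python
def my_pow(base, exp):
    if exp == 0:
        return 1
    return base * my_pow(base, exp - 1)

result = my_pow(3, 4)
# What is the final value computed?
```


my_pow(3, 4)
= 3 * my_pow(3, 3)
= 3 * 3 * my_pow(3, 2)
= 3 * 3 * 3 * my_pow(3, 1)
= 3 * 3 * 3 * 3 * my_pow(3, 0)
= 3 * 3 * 3 * 3 * 1
= 81


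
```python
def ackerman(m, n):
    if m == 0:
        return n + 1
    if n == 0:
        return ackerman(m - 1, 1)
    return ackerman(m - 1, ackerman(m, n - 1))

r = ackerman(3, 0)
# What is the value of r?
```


ackerman(3, 0)
n == 0: return ackerman(2, 1)
= ackerman(2, 1) = 5
= 5


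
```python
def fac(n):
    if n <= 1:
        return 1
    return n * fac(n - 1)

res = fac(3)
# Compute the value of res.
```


fac(3)
= 3 * fac(2)
= 3 * 2 * fac(1)
= 3 * 2 * 1
= 6


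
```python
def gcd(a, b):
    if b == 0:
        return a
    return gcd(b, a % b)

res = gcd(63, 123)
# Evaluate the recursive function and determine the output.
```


gcd(63, 123)
= gcd(123, 63 % 123) = gcd(123, 63)
= gcd(63, 123 % 63) = gcd(63, 60)
= gcd(60, 63 % 60) = gcd(60, 3)
= gcd(3, 60 % 3) = gcd(3, 0)
b == 0, return a = 3


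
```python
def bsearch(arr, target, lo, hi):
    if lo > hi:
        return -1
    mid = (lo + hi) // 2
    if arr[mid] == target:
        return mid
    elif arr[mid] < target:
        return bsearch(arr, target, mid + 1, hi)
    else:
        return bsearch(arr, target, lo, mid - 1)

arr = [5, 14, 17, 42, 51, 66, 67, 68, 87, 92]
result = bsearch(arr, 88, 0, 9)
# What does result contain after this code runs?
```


bsearch(arr, 88, 0, 9)
lo=0, hi=9, mid=4, arr[mid]=51
51 < 88, search right half
lo=5, hi=9, mid=7, arr[mid]=68
68 < 88, search right half
lo=8, hi=9, mid=8, arr[mid]=87
87 < 88, search right half
lo=9, hi=9, mid=9, arr[mid]=92
92 > 88, search left half
lo > hi, target not found, return -1
= -1


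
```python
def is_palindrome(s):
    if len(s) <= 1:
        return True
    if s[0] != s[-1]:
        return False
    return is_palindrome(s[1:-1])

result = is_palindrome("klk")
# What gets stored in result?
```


is_palindrome("klk")
"klk": s[0]='k' == s[-1]='k' -> is_palindrome("l")
"l": len <= 1 -> True
= True


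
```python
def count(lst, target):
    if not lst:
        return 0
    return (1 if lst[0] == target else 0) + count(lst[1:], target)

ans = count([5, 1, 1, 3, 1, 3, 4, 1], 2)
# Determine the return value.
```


count([5, 1, 1, 3, 1, 3, 4, 1], 2)
lst[0]=5 != 2: 0 + count([1, 1, 3, 1, 3, 4, 1], 2)
lst[0]=1 != 2: 0 + count([1, 3, 1, 3, 4, 1], 2)
lst[0]=1 != 2: 0 + count([3, 1, 3, 4, 1], 2)
lst[0]=3 != 2: 0 + count([1, 3, 4, 1], 2)
lst[0]=1 != 2: 0 + count([3, 4, 1], 2)
lst[0]=3 != 2: 0 + count([4, 1], 2)
lst[0]=4 != 2: 0 + count([1], 2)
lst[0]=1 != 2: 0 + count([], 2)
= 0


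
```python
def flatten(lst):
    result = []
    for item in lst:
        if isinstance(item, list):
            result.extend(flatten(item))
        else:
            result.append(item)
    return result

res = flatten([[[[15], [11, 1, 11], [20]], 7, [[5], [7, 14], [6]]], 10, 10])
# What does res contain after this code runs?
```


flatten([[[[15], [11, 1, 11], [20]], 7, [[5], [7, 14], [6]]], 10, 10])
Processing each element:
  [[[15], [11, 1, 11], [20]], 7, [[5], [7, 14], [6]]] is a list -> flatten recursively -> [15, 11, 1, 11, 20, 7, 5, 7, 14, 6]
  10 is not a list -> append 10
  10 is not a list -> append 10
= [15, 11, 1, 11, 20, 7, 5, 7, 14, 6, 10, 10]


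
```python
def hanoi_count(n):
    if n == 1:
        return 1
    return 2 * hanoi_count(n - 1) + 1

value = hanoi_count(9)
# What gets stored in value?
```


hanoi_count(9)
= 2 * hanoi_count(8) + 1
= 2 * (2 * hanoi_count(7) + 1) + 1
= 2 * (2 * (2 * hanoi_count(6) + 1) + 1) + 1
= 2 * (2 * (2 * (2 * hanoi_count(5) + 1) + 1) + 1) + 1
= 2 * (2 * (2 * (2 * (2 * hanoi_count(4) + 1) + 1) + 1) + 1) + 1
= 2 * (2 * (2 * (2 * (2 * (2 * hanoi_count(3) + 1) + 1) + 1) + 1) + 1) + 1
= 2 * (2 * (2 * (2 * (2 * (2 * (2 * hanoi_count(2) + 1) + 1) + 1) + 1) + 1) + 1) + 1
= 2 * (2 * (2 * (2 * (2 * (2 * (2 * (2 * hanoi_count(1) + 1) + 1) + 1) + 1) + 1) + 1) + 1) + 1
Now compute bottom-up:
hanoi_count(1) = 1
hanoi_count(2) = 2 * 1 + 1 = 3
hanoi_count(3) = 2 * 3 + 1 = 7
hanoi_count(4) = 2 * 7 + 1 = 15
hanoi_count(5) = 2 * 15 + 1 = 31
hanoi_count(6) = 2 * 31 + 1 = 63
hanoi_count(7) = 2 * 63 + 1 = 127
hanoi_count(8) = 2 * 127 + 1 = 255
hanoi_count(9) = 2 * 255 + 1 = 511
= 511


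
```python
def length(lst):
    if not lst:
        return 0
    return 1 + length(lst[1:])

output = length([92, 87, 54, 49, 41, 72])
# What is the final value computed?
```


length([92, 87, 54, 49, 41, 72])
= 1 + length([87, 54, 49, 41, 72])
= 1 + 1 + length([54, 49, 41, 72])
= 1 + 1 + 1 + length([49, 41, 72])
= 1 + 1 + 1 + 1 + length([41, 72])
= 1 + 1 + 1 + 1 + 1 + length([72])
= 1 + 1 + 1 + 1 + 1 + 1 + length([])
= 1 + 1 + 1 + 1 + 1 + 1 + 0
= 6


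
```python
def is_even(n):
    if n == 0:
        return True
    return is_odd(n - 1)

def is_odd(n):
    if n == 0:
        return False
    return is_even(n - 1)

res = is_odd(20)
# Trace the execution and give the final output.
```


is_odd(20)
= is_even(19)
= is_odd(18)
= is_even(17)
= is_odd(16)
= is_even(15)
= is_odd(14)
= is_even(13)
= is_odd(12)
= is_even(11)
= is_odd(10)
= is_even(9)
= is_odd(8)
= is_even(7)
= is_odd(6)
= is_even(5)
= is_odd(4)
= is_even(3)
= is_odd(2)
= is_even(1)
= is_odd(0)
n == 0: return False
= False


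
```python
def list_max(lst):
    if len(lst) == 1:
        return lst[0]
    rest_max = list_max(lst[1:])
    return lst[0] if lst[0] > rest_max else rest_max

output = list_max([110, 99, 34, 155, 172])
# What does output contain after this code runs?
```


list_max([110, 99, 34, 155, 172])
= compare 110 with list_max([99, 34, 155, 172])
= compare 99 with list_max([34, 155, 172])
= compare 34 with list_max([155, 172])
= compare 155 with list_max([172])
Base: list_max([172]) = 172
compare 155 with 172: max = 172
compare 34 with 172: max = 172
compare 99 with 172: max = 172
compare 110 with 172: max = 172
= 172


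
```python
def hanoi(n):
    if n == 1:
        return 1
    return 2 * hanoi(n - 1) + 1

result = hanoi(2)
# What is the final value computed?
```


hanoi(2)
= 2 * hanoi(1) + 1
Now compute bottom-up:
hanoi(1) = 1
hanoi(2) = 2 * 1 + 1 = 3
= 3


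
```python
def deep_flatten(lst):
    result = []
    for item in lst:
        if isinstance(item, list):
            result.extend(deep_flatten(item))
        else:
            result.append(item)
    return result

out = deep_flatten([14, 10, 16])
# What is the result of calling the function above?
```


deep_flatten([14, 10, 16])
Processing each element:
  14 is not a list -> append 14
  10 is not a list -> append 10
  16 is not a list -> append 16
= [14, 10, 16]


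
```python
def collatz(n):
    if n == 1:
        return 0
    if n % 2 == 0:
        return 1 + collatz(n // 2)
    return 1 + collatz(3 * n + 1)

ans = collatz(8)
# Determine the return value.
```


collatz(8)
8 is even -> collatz(4)
4 is even -> collatz(2)
2 is even -> collatz(1)
Reached 1 after 3 steps
= 3


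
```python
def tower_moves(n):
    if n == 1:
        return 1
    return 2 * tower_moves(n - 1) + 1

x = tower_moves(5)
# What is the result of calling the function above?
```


tower_moves(5)
= 2 * tower_moves(4) + 1
= 2 * (2 * tower_moves(3) + 1) + 1
= 2 * (2 * (2 * tower_moves(2) + 1) + 1) + 1
= 2 * (2 * (2 * (2 * tower_moves(1) + 1) + 1) + 1) + 1
Now compute bottom-up:
tower_moves(1) = 1
tower_moves(2) = 2 * 1 + 1 = 3
tower_moves(3) = 2 * 3 + 1 = 7
tower_moves(4) = 2 * 7 + 1 = 15
tower_moves(5) = 2 * 15 + 1 = 31
= 31


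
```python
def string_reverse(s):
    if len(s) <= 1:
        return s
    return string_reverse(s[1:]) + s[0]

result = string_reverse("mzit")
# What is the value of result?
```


string_reverse("mzit")
= string_reverse("zit") + "m"
= string_reverse("it") + "z" + "m"
= string_reverse("t") + "i" + "z" + "m"
= "t" + "i" + "z" + "m"
= "tizm"


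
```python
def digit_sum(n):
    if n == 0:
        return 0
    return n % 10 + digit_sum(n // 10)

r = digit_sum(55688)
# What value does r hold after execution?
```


digit_sum(55688)
= 8 + digit_sum(5568)
= 8 + 8 + digit_sum(556)
= 8 + 8 + 6 + digit_sum(55)
= 8 + 8 + 6 + 5 + digit_sum(5)
= 8 + 8 + 6 + 5 + 5 + digit_sum(0)
= 8 + 8 + 6 + 5 + 5 + 0
= 32


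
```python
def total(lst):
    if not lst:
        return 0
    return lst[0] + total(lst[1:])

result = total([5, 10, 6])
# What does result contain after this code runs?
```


total([5, 10, 6])
= 5 + total([10, 6])
= 5 + 10 + total([6])
= 5 + 10 + 6 + total([])
= 5 + 10 + 6 + 0
= 21


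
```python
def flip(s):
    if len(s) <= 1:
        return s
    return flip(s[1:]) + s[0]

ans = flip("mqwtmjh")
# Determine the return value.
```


flip("mqwtmjh")
= flip("qwtmjh") + "m"
= flip("wtmjh") + "q" + "m"
= flip("tmjh") + "w" + "q" + "m"
= flip("mjh") + "t" + "w" + "q" + "m"
= flip("jh") + "m" + "t" + "w" + "q" + "m"
= flip("h") + "j" + "m" + "t" + "w" + "q" + "m"
= "h" + "j" + "m" + "t" + "w" + "q" + "m"
= "hjmtwqm"


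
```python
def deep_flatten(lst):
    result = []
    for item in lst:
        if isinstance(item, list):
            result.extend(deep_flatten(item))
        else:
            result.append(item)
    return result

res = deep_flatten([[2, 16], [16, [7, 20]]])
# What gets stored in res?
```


deep_flatten([[2, 16], [16, [7, 20]]])
Processing each element:
  [2, 16] is a list -> deep_flatten recursively -> [2, 16]
  [16, [7, 20]] is a list -> deep_flatten recursively -> [16, 7, 20]
= [2, 16, 16, 7, 20]


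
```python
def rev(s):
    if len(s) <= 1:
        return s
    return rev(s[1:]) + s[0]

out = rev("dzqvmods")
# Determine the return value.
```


rev("dzqvmods")
= rev("zqvmods") + "d"
= rev("qvmods") + "z" + "d"
= rev("vmods") + "q" + "z" + "d"
= rev("mods") + "v" + "q" + "z" + "d"
= rev("ods") + "m" + "v" + "q" + "z" + "d"
= rev("ds") + "o" + "m" + "v" + "q" + "z" + "d"
= rev("s") + "d" + "o" + "m" + "v" + "q" + "z" + "d"
= "s" + "d" + "o" + "m" + "v" + "q" + "z" + "d"
= "sdomvqzd"


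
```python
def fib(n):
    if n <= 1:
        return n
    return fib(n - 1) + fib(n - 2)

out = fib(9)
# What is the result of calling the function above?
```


fib(9)
= fib(8) + fib(7)
= (fib(7) + fib(6)) + fib(7)
Computing bottom-up: fib(0)=0, fib(1)=1, fib(2)=1, fib(3)=2, fib(4)=3, fib(5)=5, fib(6)=8, fib(7)=13, fib(8)=21, fib(9)=34
= 34


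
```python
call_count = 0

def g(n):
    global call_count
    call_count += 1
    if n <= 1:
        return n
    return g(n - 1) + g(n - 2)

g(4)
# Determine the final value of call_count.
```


g(4) calls g(3) and g(2); each non-base call branches into two more.
Let C(k) = total number of calls made by g(k), including the call to g(k) itself.
Base cases: C(0) = 1, C(1) = 1
Recurrence: C(k) = 1 + C(k-1) + C(k-2)
  C(2) = 1 + C(1) + C(0) = 1 + 1 + 1 = 3
  C(3) = 1 + C(2) + C(1) = 1 + 3 + 1 = 5
  C(4) = 1 + C(3) + C(2) = 1 + 5 + 3 = 9
Total calls = C(4) = 9


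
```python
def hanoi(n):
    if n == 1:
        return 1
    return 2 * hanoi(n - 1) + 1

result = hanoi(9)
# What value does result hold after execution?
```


hanoi(9)
= 2 * hanoi(8) + 1
= 2 * (2 * hanoi(7) + 1) + 1
= 2 * (2 * (2 * hanoi(6) + 1) + 1) + 1
= 2 * (2 * (2 * (2 * hanoi(5) + 1) + 1) + 1) + 1
= 2 * (2 * (2 * (2 * (2 * hanoi(4) + 1) + 1) + 1) + 1) + 1
= 2 * (2 * (2 * (2 * (2 * (2 * hanoi(3) + 1) + 1) + 1) + 1) + 1) + 1
= 2 * (2 * (2 * (2 * (2 * (2 * (2 * hanoi(2) + 1) + 1) + 1) + 1) + 1) + 1) + 1
= 2 * (2 * (2 * (2 * (2 * (2 * (2 * (2 * hanoi(1) + 1) + 1) + 1) + 1) + 1) + 1) + 1) + 1
Now compute bottom-up:
hanoi(1) = 1
hanoi(2) = 2 * 1 + 1 = 3
hanoi(3) = 2 * 3 + 1 = 7
hanoi(4) = 2 * 7 + 1 = 15
hanoi(5) = 2 * 15 + 1 = 31
hanoi(6) = 2 * 31 + 1 = 63
hanoi(7) = 2 * 63 + 1 = 127
hanoi(8) = 2 * 127 + 1 = 255
hanoi(9) = 2 * 255 + 1 = 511
= 511


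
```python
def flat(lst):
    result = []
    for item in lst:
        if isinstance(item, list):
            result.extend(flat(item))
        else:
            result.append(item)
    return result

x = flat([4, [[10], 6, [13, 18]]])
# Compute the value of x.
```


flat([4, [[10], 6, [13, 18]]])
Processing each element:
  4 is not a list -> append 4
  [[10], 6, [13, 18]] is a list -> flat recursively -> [10, 6, 13, 18]
= [4, 10, 6, 13, 18]


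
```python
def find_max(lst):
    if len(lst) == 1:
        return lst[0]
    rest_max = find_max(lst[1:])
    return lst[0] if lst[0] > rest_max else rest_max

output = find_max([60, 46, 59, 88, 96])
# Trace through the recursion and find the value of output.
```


find_max([60, 46, 59, 88, 96])
= compare 60 with find_max([46, 59, 88, 96])
= compare 46 with find_max([59, 88, 96])
= compare 59 with find_max([88, 96])
= compare 88 with find_max([96])
Base: find_max([96]) = 96
compare 88 with 96: max = 96
compare 59 with 96: max = 96
compare 46 with 96: max = 96
compare 60 with 96: max = 96
= 96


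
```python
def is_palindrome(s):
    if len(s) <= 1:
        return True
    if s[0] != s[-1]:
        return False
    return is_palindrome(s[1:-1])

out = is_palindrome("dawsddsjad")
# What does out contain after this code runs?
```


is_palindrome("dawsddsjad")
"dawsddsjad": s[0]='d' == s[-1]='d' -> is_palindrome("awsddsja")
"awsddsja": s[0]='a' == s[-1]='a' -> is_palindrome("wsddsj")
"wsddsj": s[0]='w' != s[-1]='j' -> False
= False


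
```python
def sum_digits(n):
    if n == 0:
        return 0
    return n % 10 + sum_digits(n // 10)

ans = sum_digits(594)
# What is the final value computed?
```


sum_digits(594)
= 4 + sum_digits(59)
= 4 + 9 + sum_digits(5)
= 4 + 9 + 5 + sum_digits(0)
= 4 + 9 + 5 + 0
= 18


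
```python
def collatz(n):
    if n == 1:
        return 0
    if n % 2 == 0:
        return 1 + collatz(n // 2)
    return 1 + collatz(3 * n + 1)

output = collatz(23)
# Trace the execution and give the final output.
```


collatz(23)
23 is odd -> 3*23+1 = 70 -> collatz(70)
70 is even -> collatz(35)
35 is odd -> 3*35+1 = 106 -> collatz(106)
106 is even -> collatz(53)
53 is odd -> 3*53+1 = 160 -> collatz(160)
160 is even -> collatz(80)
80 is even -> collatz(40)
40 is even -> collatz(20)
20 is even -> collatz(10)
10 is even -> collatz(5)
5 is odd -> 3*5+1 = 16 -> collatz(16)
16 is even -> collatz(8)
8 is even -> collatz(4)
4 is even -> collatz(2)
2 is even -> collatz(1)
Reached 1 after 15 steps
= 15


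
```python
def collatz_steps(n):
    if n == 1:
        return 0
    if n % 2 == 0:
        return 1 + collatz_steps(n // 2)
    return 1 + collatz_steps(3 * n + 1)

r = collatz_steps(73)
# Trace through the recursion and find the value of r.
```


collatz_steps(73)
73 is odd -> 3*73+1 = 220 -> collatz_steps(220)
220 is even -> collatz_steps(110)
110 is even -> collatz_steps(55)
55 is odd -> 3*55+1 = 166 -> collatz_steps(166)
166 is even -> collatz_steps(83)
83 is odd -> 3*83+1 = 250 -> collatz_steps(250)
250 is even -> collatz_steps(125)
125 is odd -> 3*125+1 = 376 -> collatz_steps(376)
376 is even -> collatz_steps(188)
188 is even -> collatz_steps(94)
94 is even -> collatz_steps(47)
47 is odd -> 3*47+1 = 142 -> collatz_steps(142)
142 is even -> collatz_steps(71)
71 is odd -> 3*71+1 = 214 -> collatz_steps(214)
214 is even -> collatz_steps(107)
107 is odd -> 3*107+1 = 322 -> collatz_steps(322)
322 is even -> collatz_steps(161)
161 is odd -> 3*161+1 = 484 -> collatz_steps(484)
484 is even -> collatz_steps(242)
242 is even -> collatz_steps(121)
121 is odd -> 3*121+1 = 364 -> collatz_steps(364)
364 is even -> collatz_steps(182)
182 is even -> collatz_steps(91)
91 is odd -> 3*91+1 = 274 -> collatz_steps(274)
274 is even -> collatz_steps(137)
137 is odd -> 3*137+1 = 412 -> collatz_steps(412)
412 is even -> collatz_steps(206)
206 is even -> collatz_steps(103)
103 is odd -> 3*103+1 = 310 -> collatz_steps(310)
310 is even -> collatz_steps(155)
155 is odd -> 3*155+1 = 466 -> collatz_steps(466)
466 is even -> collatz_steps(233)
233 is odd -> 3*233+1 = 700 -> collatz_steps(700)
700 is even -> collatz_steps(350)
350 is even -> collatz_steps(175)
175 is odd -> 3*175+1 = 526 -> collatz_steps(526)
526 is even -> collatz_steps(263)
263 is odd -> 3*263+1 = 790 -> collatz_steps(790)
790 is even -> collatz_steps(395)
395 is odd -> 3*395+1 = 1186 -> collatz_steps(1186)
1186 is even -> collatz_steps(593)
593 is odd -> 3*593+1 = 1780 -> collatz_steps(1780)
1780 is even -> collatz_steps(890)
890 is even -> collatz_steps(445)
445 is odd -> 3*445+1 = 1336 -> collatz_steps(1336)
1336 is even -> collatz_steps(668)
668 is even -> collatz_steps(334)
334 is even -> collatz_steps(167)
167 is odd -> 3*167+1 = 502 -> collatz_steps(502)
502 is even -> collatz_steps(251)
251 is odd -> 3*251+1 = 754 -> collatz_steps(754)
754 is even -> collatz_steps(377)
377 is odd -> 3*377+1 = 1132 -> collatz_steps(1132)
1132 is even -> collatz_steps(566)
566 is even -> collatz_steps(283)
283 is odd -> 3*283+1 = 850 -> collatz_steps(850)
850 is even -> collatz_steps(425)
425 is odd -> 3*425+1 = 1276 -> collatz_steps(1276)
1276 is even -> collatz_steps(638)
638 is even -> collatz_steps(319)
319 is odd -> 3*319+1 = 958 -> collatz_steps(958)
958 is even -> collatz_steps(479)
479 is odd -> 3*479+1 = 1438 -> collatz_steps(1438)
1438 is even -> collatz_steps(719)
719 is odd -> 3*719+1 = 2158 -> collatz_steps(2158)
2158 is even -> collatz_steps(1079)
1079 is odd -> 3*1079+1 = 3238 -> collatz_steps(3238)
3238 is even -> collatz_steps(1619)
1619 is odd -> 3*1619+1 = 4858 -> collatz_steps(4858)
4858 is even -> collatz_steps(2429)
2429 is odd -> 3*2429+1 = 7288 -> collatz_steps(7288)
7288 is even -> collatz_steps(3644)
3644 is even -> collatz_steps(1822)
1822 is even -> collatz_steps(911)
911 is odd -> 3*911+1 = 2734 -> collatz_steps(2734)
2734 is even -> collatz_steps(1367)
1367 is odd -> 3*1367+1 = 4102 -> collatz_steps(4102)
4102 is even -> collatz_steps(2051)
2051 is odd -> 3*2051+1 = 6154 -> collatz_steps(6154)
6154 is even -> collatz_steps(3077)
3077 is odd -> 3*3077+1 = 9232 -> collatz_steps(9232)
9232 is even -> collatz_steps(4616)
4616 is even -> collatz_steps(2308)
2308 is even -> collatz_steps(1154)
1154 is even -> collatz_steps(577)
577 is odd -> 3*577+1 = 1732 -> collatz_steps(1732)
1732 is even -> collatz_steps(866)
866 is even -> collatz_steps(433)
433 is odd -> 3*433+1 = 1300 -> collatz_steps(1300)
1300 is even -> collatz_steps(650)
650 is even -> collatz_steps(325)
325 is odd -> 3*325+1 = 976 -> collatz_steps(976)
976 is even -> collatz_steps(488)
488 is even -> collatz_steps(244)
244 is even -> collatz_steps(122)
122 is even -> collatz_steps(61)
61 is odd -> 3*61+1 = 184 -> collatz_steps(184)
184 is even -> collatz_steps(92)
92 is even -> collatz_steps(46)
46 is even -> collatz_steps(23)
23 is odd -> 3*23+1 = 70 -> collatz_steps(70)
70 is even -> collatz_steps(35)
35 is odd -> 3*35+1 = 106 -> collatz_steps(106)
106 is even -> collatz_steps(53)
53 is odd -> 3*53+1 = 160 -> collatz_steps(160)
160 is even -> collatz_steps(80)
80 is even -> collatz_steps(40)
40 is even -> collatz_steps(20)
20 is even -> collatz_steps(10)
10 is even -> collatz_steps(5)
5 is odd -> 3*5+1 = 16 -> collatz_steps(16)
16 is even -> collatz_steps(8)
8 is even -> collatz_steps(4)
4 is even -> collatz_steps(2)
2 is even -> collatz_steps(1)
Reached 1 after 115 steps
= 115


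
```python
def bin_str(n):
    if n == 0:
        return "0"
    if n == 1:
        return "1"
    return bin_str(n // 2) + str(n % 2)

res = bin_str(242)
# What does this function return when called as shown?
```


bin_str(242)
= bin_str(121) + "0"
= bin_str(60) + "1" + "0"
= bin_str(30) + "0" + "1" + "0"
= bin_str(15) + "0" + "0" + "1" + "0"
= bin_str(7) + "1" + "0" + "0" + "1" + "0"
= bin_str(3) + "1" + "1" + "0" + "0" + "1" + "0"
= bin_str(1) + "1" + "1" + "1" + "0" + "0" + "1" + "0"
= "1" + "1" + "1" + "1" + "0" + "0" + "1" + "0"
= "11110010"


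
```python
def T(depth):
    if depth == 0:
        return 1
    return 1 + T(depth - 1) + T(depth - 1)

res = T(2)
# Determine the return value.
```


T(2)
= 1 + T(1) + T(1)
= 1 + 2 * T(1)
T(k) = 2^(k+1) - 1
T(0) = 1
T(1) = 3
T(2) = 7
T(2) = 2^3 - 1 = 7


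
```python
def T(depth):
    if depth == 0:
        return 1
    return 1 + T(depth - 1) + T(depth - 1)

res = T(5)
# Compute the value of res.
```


T(5)
= 1 + T(4) + T(4)
= 1 + 2 * T(4)
T(k) = 2^(k+1) - 1
T(0) = 1
T(1) = 3
T(2) = 7
T(3) = 15
T(4) = 31
T(5) = 2^6 - 1 = 63


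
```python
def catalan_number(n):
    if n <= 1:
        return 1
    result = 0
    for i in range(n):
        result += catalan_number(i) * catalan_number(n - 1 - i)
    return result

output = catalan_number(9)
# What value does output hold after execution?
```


catalan_number(9)
= sum of catalan_number(i) * catalan_number(9-1-i) for i in 0..8
First compute sub-values bottom-up:
  catalan_number(0) = 1, catalan_number(1) = 1
  catalan_number(2) = 1*1 + 1*1 = 2
  catalan_number(3) = 1*2 + 1*1 + 2*1 = 5
  catalan_number(4) = 1*5 + 1*2 + 2*1 + 5*1 = 14
  catalan_number(5) = 1*14 + 1*5 + 2*2 + 5*1 + 14*1 = 42
  catalan_number(6) = 1*42 + 1*14 + 2*5 + 5*2 + 14*1 + 42*1 = 132
  catalan_number(7) = 1*132 + 1*42 + 2*14 + 5*5 + 14*2 + 42*1 + 132*1 = 429
  catalan_number(8) = 1*429 + 1*132 + 2*42 + 5*14 + 14*5 + 42*2 + 132*1 + 429*1 = 1430
Now catalan_number(9):
  catalan_number(0)*catalan_number(8) = 1*1430 = 1430
  catalan_number(1)*catalan_number(7) = 1*429 = 429
  catalan_number(2)*catalan_number(6) = 2*132 = 264
  catalan_number(3)*catalan_number(5) = 5*42 = 210
  catalan_number(4)*catalan_number(4) = 14*14 = 196
  catalan_number(5)*catalan_number(3) = 42*5 = 210
  catalan_number(6)*catalan_number(2) = 132*2 = 264
  catalan_number(7)*catalan_number(1) = 429*1 = 429
  catalan_number(8)*catalan_number(0) = 1430*1 = 1430
= 1430 + 429 + 264 + 210 + 196 + 210 + 264 + 429 + 1430
= 4862


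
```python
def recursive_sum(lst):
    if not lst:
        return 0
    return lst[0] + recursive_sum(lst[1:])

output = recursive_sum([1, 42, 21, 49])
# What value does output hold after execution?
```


recursive_sum([1, 42, 21, 49])
= 1 + recursive_sum([42, 21, 49])
= 1 + 42 + recursive_sum([21, 49])
= 1 + 42 + 21 + recursive_sum([49])
= 1 + 42 + 21 + 49 + recursive_sum([])
= 1 + 42 + 21 + 49 + 0
= 113


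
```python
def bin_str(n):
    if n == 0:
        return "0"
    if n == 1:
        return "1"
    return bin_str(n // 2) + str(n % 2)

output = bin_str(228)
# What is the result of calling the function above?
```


bin_str(228)
= bin_str(114) + "0"
= bin_str(57) + "0" + "0"
= bin_str(28) + "1" + "0" + "0"
= bin_str(14) + "0" + "1" + "0" + "0"
= bin_str(7) + "0" + "0" + "1" + "0" + "0"
= bin_str(3) + "1" + "0" + "0" + "1" + "0" + "0"
= bin_str(1) + "1" + "1" + "0" + "0" + "1" + "0" + "0"
= "1" + "1" + "1" + "0" + "0" + "1" + "0" + "0"
= "11100100"


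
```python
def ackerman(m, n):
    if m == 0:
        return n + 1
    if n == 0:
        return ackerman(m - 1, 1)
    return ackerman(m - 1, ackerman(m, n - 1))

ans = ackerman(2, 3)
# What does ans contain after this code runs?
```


ackerman(2, 3)
= ackerman(1, ackerman(2, 2))
First compute ackerman(2, 2) = 7
= ackerman(1, 7)
= 9


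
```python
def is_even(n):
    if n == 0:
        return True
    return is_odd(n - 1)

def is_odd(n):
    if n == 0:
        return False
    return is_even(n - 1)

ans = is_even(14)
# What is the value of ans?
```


is_even(14)
= is_odd(13)
= is_even(12)
= is_odd(11)
= is_even(10)
= is_odd(9)
= is_even(8)
= is_odd(7)
= is_even(6)
= is_odd(5)
= is_even(4)
= is_odd(3)
= is_even(2)
= is_odd(1)
= is_even(0)
n == 0: return True
= True


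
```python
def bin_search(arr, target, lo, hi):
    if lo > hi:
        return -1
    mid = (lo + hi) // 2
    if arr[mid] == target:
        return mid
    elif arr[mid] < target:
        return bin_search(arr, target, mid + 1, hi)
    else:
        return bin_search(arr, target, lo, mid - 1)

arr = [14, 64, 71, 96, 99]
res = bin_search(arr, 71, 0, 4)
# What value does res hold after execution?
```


bin_search(arr, 71, 0, 4)
lo=0, hi=4, mid=2, arr[mid]=71
arr[2] == 71, found at index 2
= 2


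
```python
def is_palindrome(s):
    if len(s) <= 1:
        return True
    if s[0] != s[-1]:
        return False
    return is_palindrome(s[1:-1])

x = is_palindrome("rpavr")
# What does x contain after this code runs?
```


is_palindrome("rpavr")
"rpavr": s[0]='r' == s[-1]='r' -> is_palindrome("pav")
"pav": s[0]='p' != s[-1]='v' -> False
= False


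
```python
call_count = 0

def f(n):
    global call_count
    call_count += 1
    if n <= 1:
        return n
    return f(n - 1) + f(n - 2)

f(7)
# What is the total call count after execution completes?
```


f(7) calls f(6) and f(5); each non-base call branches into two more.
Let C(k) = total number of calls made by f(k), including the call to f(k) itself.
Base cases: C(0) = 1, C(1) = 1
Recurrence: C(k) = 1 + C(k-1) + C(k-2)
  C(2) = 1 + C(1) + C(0) = 1 + 1 + 1 = 3
  C(3) = 1 + C(2) + C(1) = 1 + 3 + 1 = 5
  C(4) = 1 + C(3) + C(2) = 1 + 5 + 3 = 9
  C(5) = 1 + C(4) + C(3) = 1 + 9 + 5 = 15
  C(6) = 1 + C(5) + C(4) = 1 + 15 + 9 = 25
  C(7) = 1 + C(6) + C(5) = 1 + 25 + 15 = 41
Total calls = C(7) = 41


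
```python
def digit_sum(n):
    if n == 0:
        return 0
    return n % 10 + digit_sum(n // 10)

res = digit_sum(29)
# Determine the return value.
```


digit_sum(29)
= 9 + digit_sum(2)
= 9 + 2 + digit_sum(0)
= 9 + 2 + 0
= 11


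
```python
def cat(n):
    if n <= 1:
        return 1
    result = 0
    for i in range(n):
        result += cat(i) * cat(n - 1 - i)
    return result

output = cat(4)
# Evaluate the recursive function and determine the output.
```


cat(4)
= sum of cat(i) * cat(4-1-i) for i in 0..3
First compute sub-values bottom-up:
  cat(0) = 1, cat(1) = 1
  cat(2) = 1*1 + 1*1 = 2
  cat(3) = 1*2 + 1*1 + 2*1 = 5
Now cat(4):
  cat(0)*cat(3) = 1*5 = 5
  cat(1)*cat(2) = 1*2 = 2
  cat(2)*cat(1) = 2*1 = 2
  cat(3)*cat(0) = 5*1 = 5
= 5 + 2 + 2 + 5
= 14


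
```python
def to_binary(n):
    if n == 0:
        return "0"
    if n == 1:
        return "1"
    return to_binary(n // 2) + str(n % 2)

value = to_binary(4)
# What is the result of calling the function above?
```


to_binary(4)
= to_binary(2) + "0"
= to_binary(1) + "0" + "0"
= "1" + "0" + "0"
= "100"


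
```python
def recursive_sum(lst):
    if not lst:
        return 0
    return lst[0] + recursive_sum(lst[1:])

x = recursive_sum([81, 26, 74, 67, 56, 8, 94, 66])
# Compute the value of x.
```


recursive_sum([81, 26, 74, 67, 56, 8, 94, 66])
= 81 + recursive_sum([26, 74, 67, 56, 8, 94, 66])
= 81 + 26 + recursive_sum([74, 67, 56, 8, 94, 66])
= 81 + 26 + 74 + recursive_sum([67, 56, 8, 94, 66])
= 81 + 26 + 74 + 67 + recursive_sum([56, 8, 94, 66])
= 81 + 26 + 74 + 67 + 56 + recursive_sum([8, 94, 66])
= 81 + 26 + 74 + 67 + 56 + 8 + recursive_sum([94, 66])
= 81 + 26 + 74 + 67 + 56 + 8 + 94 + recursive_sum([66])
= 81 + 26 + 74 + 67 + 56 + 8 + 94 + 66 + recursive_sum([])
= 81 + 26 + 74 + 67 + 56 + 8 + 94 + 66 + 0
= 472


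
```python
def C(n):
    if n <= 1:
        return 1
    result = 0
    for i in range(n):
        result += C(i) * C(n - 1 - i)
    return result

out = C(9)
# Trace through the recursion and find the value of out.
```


C(9)
= sum of C(i) * C(9-1-i) for i in 0..8
First compute sub-values bottom-up:
  C(0) = 1, C(1) = 1
  C(2) = 1*1 + 1*1 = 2
  C(3) = 1*2 + 1*1 + 2*1 = 5
  C(4) = 1*5 + 1*2 + 2*1 + 5*1 = 14
  C(5) = 1*14 + 1*5 + 2*2 + 5*1 + 14*1 = 42
  C(6) = 1*42 + 1*14 + 2*5 + 5*2 + 14*1 + 42*1 = 132
  C(7) = 1*132 + 1*42 + 2*14 + 5*5 + 14*2 + 42*1 + 132*1 = 429
  C(8) = 1*429 + 1*132 + 2*42 + 5*14 + 14*5 + 42*2 + 132*1 + 429*1 = 1430
Now C(9):
  C(0)*C(8) = 1*1430 = 1430
  C(1)*C(7) = 1*429 = 429
  C(2)*C(6) = 2*132 = 264
  C(3)*C(5) = 5*42 = 210
  C(4)*C(4) = 14*14 = 196
  C(5)*C(3) = 42*5 = 210
  C(6)*C(2) = 132*2 = 264
  C(7)*C(1) = 429*1 = 429
  C(8)*C(0) = 1430*1 = 1430
= 1430 + 429 + 264 + 210 + 196 + 210 + 264 + 429 + 1430
= 4862


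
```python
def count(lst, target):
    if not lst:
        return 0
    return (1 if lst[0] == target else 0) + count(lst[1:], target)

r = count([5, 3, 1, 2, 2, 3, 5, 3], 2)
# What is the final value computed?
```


count([5, 3, 1, 2, 2, 3, 5, 3], 2)
lst[0]=5 != 2: 0 + count([3, 1, 2, 2, 3, 5, 3], 2)
lst[0]=3 != 2: 0 + count([1, 2, 2, 3, 5, 3], 2)
lst[0]=1 != 2: 0 + count([2, 2, 3, 5, 3], 2)
lst[0]=2 == 2: 1 + count([2, 3, 5, 3], 2)
lst[0]=2 == 2: 1 + count([3, 5, 3], 2)
lst[0]=3 != 2: 0 + count([5, 3], 2)
lst[0]=5 != 2: 0 + count([3], 2)
lst[0]=3 != 2: 0 + count([], 2)
= 2


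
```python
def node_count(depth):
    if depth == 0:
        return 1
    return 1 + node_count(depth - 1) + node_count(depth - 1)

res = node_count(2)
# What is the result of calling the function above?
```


node_count(2)
= 1 + node_count(1) + node_count(1)
= 1 + 2 * node_count(1)
node_count(k) = 2^(k+1) - 1
node_count(0) = 1
node_count(1) = 3
node_count(2) = 7
node_count(2) = 2^3 - 1 = 7


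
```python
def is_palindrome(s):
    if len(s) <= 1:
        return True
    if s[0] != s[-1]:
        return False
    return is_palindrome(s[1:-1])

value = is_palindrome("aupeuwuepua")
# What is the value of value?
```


is_palindrome("aupeuwuepua")
"aupeuwuepua": s[0]='a' == s[-1]='a' -> is_palindrome("upeuwuepu")
"upeuwuepu": s[0]='u' == s[-1]='u' -> is_palindrome("peuwuep")
"peuwuep": s[0]='p' == s[-1]='p' -> is_palindrome("euwue")
"euwue": s[0]='e' == s[-1]='e' -> is_palindrome("uwu")
"uwu": s[0]='u' == s[-1]='u' -> is_palindrome("w")
"w": len <= 1 -> True
= True


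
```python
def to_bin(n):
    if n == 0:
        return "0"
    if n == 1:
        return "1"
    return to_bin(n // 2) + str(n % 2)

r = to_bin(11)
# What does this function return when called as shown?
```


to_bin(11)
= to_bin(5) + "1"
= to_bin(2) + "1" + "1"
= to_bin(1) + "0" + "1" + "1"
= "1" + "0" + "1" + "1"
= "1011"


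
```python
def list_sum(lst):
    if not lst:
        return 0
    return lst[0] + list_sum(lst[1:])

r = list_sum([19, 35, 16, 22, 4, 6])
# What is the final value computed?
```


list_sum([19, 35, 16, 22, 4, 6])
= 19 + list_sum([35, 16, 22, 4, 6])
= 19 + 35 + list_sum([16, 22, 4, 6])
= 19 + 35 + 16 + list_sum([22, 4, 6])
= 19 + 35 + 16 + 22 + list_sum([4, 6])
= 19 + 35 + 16 + 22 + 4 + list_sum([6])
= 19 + 35 + 16 + 22 + 4 + 6 + list_sum([])
= 19 + 35 + 16 + 22 + 4 + 6 + 0
= 102


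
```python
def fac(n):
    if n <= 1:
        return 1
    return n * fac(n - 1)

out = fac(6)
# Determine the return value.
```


fac(6)
= 6 * fac(5)
= 6 * 5 * fac(4)
= 6 * 5 * 4 * fac(3)
= 6 * 5 * 4 * 3 * fac(2)
= 6 * 5 * 4 * 3 * 2 * fac(1)
= 6 * 5 * 4 * 3 * 2 * 1
= 720


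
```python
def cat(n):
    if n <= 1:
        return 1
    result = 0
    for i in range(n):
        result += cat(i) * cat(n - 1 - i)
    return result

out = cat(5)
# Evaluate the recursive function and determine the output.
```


cat(5)
= sum of cat(i) * cat(5-1-i) for i in 0..4
First compute sub-values bottom-up:
  cat(0) = 1, cat(1) = 1
  cat(2) = 1*1 + 1*1 = 2
  cat(3) = 1*2 + 1*1 + 2*1 = 5
  cat(4) = 1*5 + 1*2 + 2*1 + 5*1 = 14
Now cat(5):
  cat(0)*cat(4) = 1*14 = 14
  cat(1)*cat(3) = 1*5 = 5
  cat(2)*cat(2) = 2*2 = 4
  cat(3)*cat(1) = 5*1 = 5
  cat(4)*cat(0) = 14*1 = 14
= 14 + 5 + 4 + 5 + 14
= 42


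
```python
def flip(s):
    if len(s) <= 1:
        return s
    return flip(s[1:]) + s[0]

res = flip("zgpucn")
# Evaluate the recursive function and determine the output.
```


flip("zgpucn")
= flip("gpucn") + "z"
= flip("pucn") + "g" + "z"
= flip("ucn") + "p" + "g" + "z"
= flip("cn") + "u" + "p" + "g" + "z"
= flip("n") + "c" + "u" + "p" + "g" + "z"
= "n" + "c" + "u" + "p" + "g" + "z"
= "ncupgz"


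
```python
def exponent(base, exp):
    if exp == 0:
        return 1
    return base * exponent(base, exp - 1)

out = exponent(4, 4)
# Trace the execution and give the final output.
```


exponent(4, 4)
= 4 * exponent(4, 3)
= 4 * 4 * exponent(4, 2)
= 4 * 4 * 4 * exponent(4, 1)
= 4 * 4 * 4 * 4 * exponent(4, 0)
= 4 * 4 * 4 * 4 * 1
= 256


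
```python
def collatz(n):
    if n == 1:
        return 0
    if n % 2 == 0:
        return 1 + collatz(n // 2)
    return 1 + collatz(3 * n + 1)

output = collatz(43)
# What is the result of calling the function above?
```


collatz(43)
43 is odd -> 3*43+1 = 130 -> collatz(130)
130 is even -> collatz(65)
65 is odd -> 3*65+1 = 196 -> collatz(196)
196 is even -> collatz(98)
98 is even -> collatz(49)
49 is odd -> 3*49+1 = 148 -> collatz(148)
148 is even -> collatz(74)
74 is even -> collatz(37)
37 is odd -> 3*37+1 = 112 -> collatz(112)
112 is even -> collatz(56)
56 is even -> collatz(28)
28 is even -> collatz(14)
14 is even -> collatz(7)
7 is odd -> 3*7+1 = 22 -> collatz(22)
22 is even -> collatz(11)
11 is odd -> 3*11+1 = 34 -> collatz(34)
34 is even -> collatz(17)
17 is odd -> 3*17+1 = 52 -> collatz(52)
52 is even -> collatz(26)
26 is even -> collatz(13)
13 is odd -> 3*13+1 = 40 -> collatz(40)
40 is even -> collatz(20)
20 is even -> collatz(10)
10 is even -> collatz(5)
5 is odd -> 3*5+1 = 16 -> collatz(16)
16 is even -> collatz(8)
8 is even -> collatz(4)
4 is even -> collatz(2)
2 is even -> collatz(1)
Reached 1 after 29 steps
= 29


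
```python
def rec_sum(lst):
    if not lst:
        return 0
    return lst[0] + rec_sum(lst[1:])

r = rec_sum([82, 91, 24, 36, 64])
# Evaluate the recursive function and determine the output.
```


rec_sum([82, 91, 24, 36, 64])
= 82 + rec_sum([91, 24, 36, 64])
= 82 + 91 + rec_sum([24, 36, 64])
= 82 + 91 + 24 + rec_sum([36, 64])
= 82 + 91 + 24 + 36 + rec_sum([64])
= 82 + 91 + 24 + 36 + 64 + rec_sum([])
= 82 + 91 + 24 + 36 + 64 + 0
= 297


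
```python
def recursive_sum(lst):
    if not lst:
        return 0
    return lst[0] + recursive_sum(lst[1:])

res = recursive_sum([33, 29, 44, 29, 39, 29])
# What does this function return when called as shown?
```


recursive_sum([33, 29, 44, 29, 39, 29])
= 33 + recursive_sum([29, 44, 29, 39, 29])
= 33 + 29 + recursive_sum([44, 29, 39, 29])
= 33 + 29 + 44 + recursive_sum([29, 39, 29])
= 33 + 29 + 44 + 29 + recursive_sum([39, 29])
= 33 + 29 + 44 + 29 + 39 + recursive_sum([29])
= 33 + 29 + 44 + 29 + 39 + 29 + recursive_sum([])
= 33 + 29 + 44 + 29 + 39 + 29 + 0
= 203


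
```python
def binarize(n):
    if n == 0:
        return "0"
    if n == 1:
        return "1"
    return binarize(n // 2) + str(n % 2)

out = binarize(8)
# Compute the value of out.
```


binarize(8)
= binarize(4) + "0"
= binarize(2) + "0" + "0"
= binarize(1) + "0" + "0" + "0"
= "1" + "0" + "0" + "0"
= "1000"


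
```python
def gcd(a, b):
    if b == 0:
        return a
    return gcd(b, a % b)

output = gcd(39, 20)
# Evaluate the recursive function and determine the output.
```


gcd(39, 20)
= gcd(20, 39 % 20) = gcd(20, 19)
= gcd(19, 20 % 19) = gcd(19, 1)
= gcd(1, 19 % 1) = gcd(1, 0)
b == 0, return a = 1


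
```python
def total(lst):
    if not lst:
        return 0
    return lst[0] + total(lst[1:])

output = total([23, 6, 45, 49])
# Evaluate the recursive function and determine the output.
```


total([23, 6, 45, 49])
= 23 + total([6, 45, 49])
= 23 + 6 + total([45, 49])
= 23 + 6 + 45 + total([49])
= 23 + 6 + 45 + 49 + total([])
= 23 + 6 + 45 + 49 + 0
= 123


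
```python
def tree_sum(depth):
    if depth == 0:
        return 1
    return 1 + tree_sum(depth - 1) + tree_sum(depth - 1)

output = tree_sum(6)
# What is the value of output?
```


tree_sum(6)
= 1 + tree_sum(5) + tree_sum(5)
= 1 + 2 * tree_sum(5)
tree_sum(k) = 2^(k+1) - 1
tree_sum(0) = 1
tree_sum(1) = 3
tree_sum(2) = 7
tree_sum(3) = 15
tree_sum(4) = 31
tree_sum(6) = 2^7 - 1 = 127


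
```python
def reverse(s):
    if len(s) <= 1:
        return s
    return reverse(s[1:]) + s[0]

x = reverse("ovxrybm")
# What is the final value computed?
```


reverse("ovxrybm")
= reverse("vxrybm") + "o"
= reverse("xrybm") + "v" + "o"
= reverse("rybm") + "x" + "v" + "o"
= reverse("ybm") + "r" + "x" + "v" + "o"
= reverse("bm") + "y" + "r" + "x" + "v" + "o"
= reverse("m") + "b" + "y" + "r" + "x" + "v" + "o"
= "m" + "b" + "y" + "r" + "x" + "v" + "o"
= "mbyrxvo"


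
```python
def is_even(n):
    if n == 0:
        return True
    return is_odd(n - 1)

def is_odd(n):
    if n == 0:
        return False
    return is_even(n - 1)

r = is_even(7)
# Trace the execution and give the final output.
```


is_even(7)
= is_odd(6)
= is_even(5)
= is_odd(4)
= is_even(3)
= is_odd(2)
= is_even(1)
= is_odd(0)
n == 0: return False
= False


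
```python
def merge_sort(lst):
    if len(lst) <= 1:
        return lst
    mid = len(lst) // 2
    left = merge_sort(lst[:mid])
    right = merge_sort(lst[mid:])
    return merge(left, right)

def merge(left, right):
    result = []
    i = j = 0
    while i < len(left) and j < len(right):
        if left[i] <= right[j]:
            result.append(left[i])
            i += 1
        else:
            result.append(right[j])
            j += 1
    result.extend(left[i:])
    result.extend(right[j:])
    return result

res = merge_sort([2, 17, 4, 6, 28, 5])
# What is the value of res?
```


merge_sort([2, 17, 4, 6, 28, 5])
Split into [2, 17, 4] and [6, 28, 5]
Left sorted: [2, 4, 17]
Right sorted: [5, 6, 28]
Merge [2, 4, 17] and [5, 6, 28]
= [2, 4, 5, 6, 17, 28]


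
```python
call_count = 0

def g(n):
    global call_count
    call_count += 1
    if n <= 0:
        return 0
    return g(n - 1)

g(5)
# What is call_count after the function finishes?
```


g(5) calls g(4) calls ... calls g(0)
Total calls: 5 + 1 (for base case) = 6
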